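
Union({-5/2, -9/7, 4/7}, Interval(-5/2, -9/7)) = Union({4/7}, Interval(-5/2, -9/7))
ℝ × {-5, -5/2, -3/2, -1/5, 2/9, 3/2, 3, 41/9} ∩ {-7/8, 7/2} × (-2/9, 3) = {-7/8, 7/2} × {-1/5, 2/9, 3/2}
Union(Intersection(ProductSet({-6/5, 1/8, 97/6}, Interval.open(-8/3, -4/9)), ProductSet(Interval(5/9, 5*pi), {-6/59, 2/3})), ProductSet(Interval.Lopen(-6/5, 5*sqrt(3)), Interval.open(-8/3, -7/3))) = ProductSet(Interval.Lopen(-6/5, 5*sqrt(3)), Interval.open(-8/3, -7/3))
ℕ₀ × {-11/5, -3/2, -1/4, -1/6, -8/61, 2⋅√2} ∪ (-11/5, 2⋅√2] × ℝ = ((-11/5, 2⋅√2] × ℝ) ∪ (ℕ₀ × {-11/5, -3/2, -1/4, -1/6, -8/61, 2⋅√2})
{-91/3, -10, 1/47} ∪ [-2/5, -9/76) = {-91/3, -10, 1/47} ∪ [-2/5, -9/76)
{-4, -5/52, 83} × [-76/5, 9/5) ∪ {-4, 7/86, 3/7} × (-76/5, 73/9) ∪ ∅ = ({-4, -5/52, 83} × [-76/5, 9/5)) ∪ ({-4, 7/86, 3/7} × (-76/5, 73/9))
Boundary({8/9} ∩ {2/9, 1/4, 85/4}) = ∅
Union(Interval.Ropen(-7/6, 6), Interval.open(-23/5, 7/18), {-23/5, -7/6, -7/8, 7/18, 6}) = Interval(-23/5, 6)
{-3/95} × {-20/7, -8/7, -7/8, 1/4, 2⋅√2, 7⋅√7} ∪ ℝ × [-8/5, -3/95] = (ℝ × [-8/5, -3/95]) ∪ ({-3/95} × {-20/7, -8/7, -7/8, 1/4, 2⋅√2, 7⋅√7})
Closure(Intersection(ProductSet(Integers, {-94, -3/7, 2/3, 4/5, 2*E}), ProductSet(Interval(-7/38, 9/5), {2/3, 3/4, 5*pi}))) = ProductSet(Range(0, 2, 1), {2/3})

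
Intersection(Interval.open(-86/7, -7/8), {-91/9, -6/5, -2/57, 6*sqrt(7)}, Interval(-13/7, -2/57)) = {-6/5}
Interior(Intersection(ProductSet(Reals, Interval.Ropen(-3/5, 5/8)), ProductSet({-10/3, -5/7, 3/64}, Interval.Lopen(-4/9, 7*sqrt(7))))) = EmptySet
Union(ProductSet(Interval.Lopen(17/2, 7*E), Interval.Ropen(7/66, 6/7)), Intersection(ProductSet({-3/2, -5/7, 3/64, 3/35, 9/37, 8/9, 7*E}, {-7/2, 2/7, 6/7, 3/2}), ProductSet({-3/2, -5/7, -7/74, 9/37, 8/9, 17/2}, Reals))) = Union(ProductSet({-3/2, -5/7, 9/37, 8/9}, {-7/2, 2/7, 6/7, 3/2}), ProductSet(Interval.Lopen(17/2, 7*E), Interval.Ropen(7/66, 6/7)))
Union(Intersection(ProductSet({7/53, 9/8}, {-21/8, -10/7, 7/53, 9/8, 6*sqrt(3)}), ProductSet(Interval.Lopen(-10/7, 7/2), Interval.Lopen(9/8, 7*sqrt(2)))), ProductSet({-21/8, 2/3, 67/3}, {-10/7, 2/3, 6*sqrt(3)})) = ProductSet({-21/8, 2/3, 67/3}, {-10/7, 2/3, 6*sqrt(3)})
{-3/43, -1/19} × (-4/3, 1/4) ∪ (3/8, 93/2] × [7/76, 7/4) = ({-3/43, -1/19} × (-4/3, 1/4)) ∪ ((3/8, 93/2] × [7/76, 7/4))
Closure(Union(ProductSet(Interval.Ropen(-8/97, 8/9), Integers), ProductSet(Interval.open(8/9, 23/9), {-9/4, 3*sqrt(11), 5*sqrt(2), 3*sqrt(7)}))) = Union(ProductSet(Interval(-8/97, 8/9), Integers), ProductSet(Interval(8/9, 23/9), {-9/4, 3*sqrt(11), 5*sqrt(2), 3*sqrt(7)}))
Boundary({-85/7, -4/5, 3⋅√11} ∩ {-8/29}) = ∅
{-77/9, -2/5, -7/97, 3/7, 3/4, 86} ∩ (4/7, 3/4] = {3/4}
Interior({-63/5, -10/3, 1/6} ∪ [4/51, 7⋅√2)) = (4/51, 7⋅√2)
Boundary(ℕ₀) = ℕ₀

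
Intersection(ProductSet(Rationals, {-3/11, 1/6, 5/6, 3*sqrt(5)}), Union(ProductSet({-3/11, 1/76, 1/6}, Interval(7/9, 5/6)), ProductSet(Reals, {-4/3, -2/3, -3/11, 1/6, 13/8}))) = Union(ProductSet({-3/11, 1/76, 1/6}, {5/6}), ProductSet(Rationals, {-3/11, 1/6}))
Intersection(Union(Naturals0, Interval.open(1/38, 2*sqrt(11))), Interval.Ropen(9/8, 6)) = Union(Interval.Ropen(9/8, 6), Range(2, 6, 1))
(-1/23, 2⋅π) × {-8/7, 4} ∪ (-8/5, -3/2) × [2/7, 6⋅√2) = ((-1/23, 2⋅π) × {-8/7, 4}) ∪ ((-8/5, -3/2) × [2/7, 6⋅√2))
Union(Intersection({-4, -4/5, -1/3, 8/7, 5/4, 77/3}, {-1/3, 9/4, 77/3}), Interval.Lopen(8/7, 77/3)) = Union({-1/3}, Interval.Lopen(8/7, 77/3))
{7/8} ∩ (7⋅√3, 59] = ∅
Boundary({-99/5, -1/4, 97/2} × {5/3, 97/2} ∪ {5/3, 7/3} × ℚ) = ({5/3, 7/3} × ℝ) ∪ ({-99/5, -1/4, 97/2} × {5/3, 97/2})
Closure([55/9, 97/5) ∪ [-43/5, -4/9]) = [-43/5, -4/9] ∪ [55/9, 97/5]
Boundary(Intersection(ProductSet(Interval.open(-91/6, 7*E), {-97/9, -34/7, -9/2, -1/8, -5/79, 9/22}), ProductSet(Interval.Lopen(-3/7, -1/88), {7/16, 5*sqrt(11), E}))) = EmptySet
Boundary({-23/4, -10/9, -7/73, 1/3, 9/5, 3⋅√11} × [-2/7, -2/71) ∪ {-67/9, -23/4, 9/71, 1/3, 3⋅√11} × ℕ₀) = ({-67/9, -23/4, 9/71, 1/3, 3⋅√11} × ℕ₀) ∪ ({-23/4, -10/9, -7/73, 1/3, 9/5, 3⋅√11} × [-2/7, -2/71])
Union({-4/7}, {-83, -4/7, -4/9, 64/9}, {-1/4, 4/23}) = {-83, -4/7, -4/9, -1/4, 4/23, 64/9}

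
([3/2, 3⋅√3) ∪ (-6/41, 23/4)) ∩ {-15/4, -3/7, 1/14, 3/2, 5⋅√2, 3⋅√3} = {1/14, 3/2, 3⋅√3}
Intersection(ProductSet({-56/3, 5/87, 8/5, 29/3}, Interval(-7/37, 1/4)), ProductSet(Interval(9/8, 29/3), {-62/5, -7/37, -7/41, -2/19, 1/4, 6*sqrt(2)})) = ProductSet({8/5, 29/3}, {-7/37, -7/41, -2/19, 1/4})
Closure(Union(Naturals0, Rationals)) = Reals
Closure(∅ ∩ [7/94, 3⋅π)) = ∅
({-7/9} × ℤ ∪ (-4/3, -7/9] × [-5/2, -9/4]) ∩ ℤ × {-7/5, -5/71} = ∅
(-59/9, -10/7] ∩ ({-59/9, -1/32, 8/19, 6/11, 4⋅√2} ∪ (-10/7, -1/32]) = ∅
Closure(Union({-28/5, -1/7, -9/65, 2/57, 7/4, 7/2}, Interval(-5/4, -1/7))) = Union({-28/5, -9/65, 2/57, 7/4, 7/2}, Interval(-5/4, -1/7))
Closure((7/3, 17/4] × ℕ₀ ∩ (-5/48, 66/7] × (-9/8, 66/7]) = [7/3, 17/4] × {0, 1, …, 9}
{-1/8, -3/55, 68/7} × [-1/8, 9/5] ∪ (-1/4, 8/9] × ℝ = ((-1/4, 8/9] × ℝ) ∪ ({-1/8, -3/55, 68/7} × [-1/8, 9/5])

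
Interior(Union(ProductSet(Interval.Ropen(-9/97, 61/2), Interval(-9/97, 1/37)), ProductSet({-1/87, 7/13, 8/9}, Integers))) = Union(ProductSet({-1/87, 7/13, 8/9}, Union(Complement(Integers, Union(Complement(Integers, Interval.open(-9/97, 1/37)), {-9/97, 1/37})), Complement(Range(0, 1, 1), Complement(Integers, Interval.open(-9/97, 1/37))), Complement(Range(0, 1, 1), Union(Complement(Integers, Interval.open(-9/97, 1/37)), {-9/97, 1/37})))), ProductSet(Interval.open(-9/97, 61/2), Complement(Interval.open(-9/97, 1/37), Complement(Integers, Interval.open(-9/97, 1/37)))), ProductSet(Union(Interval.open(-9/97, -1/87), Interval.open(-1/87, 7/13), Interval.open(7/13, 8/9), Interval.open(8/9, 61/2)), Interval.open(-9/97, 1/37)))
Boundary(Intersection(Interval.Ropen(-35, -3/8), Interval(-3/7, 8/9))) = {-3/7, -3/8}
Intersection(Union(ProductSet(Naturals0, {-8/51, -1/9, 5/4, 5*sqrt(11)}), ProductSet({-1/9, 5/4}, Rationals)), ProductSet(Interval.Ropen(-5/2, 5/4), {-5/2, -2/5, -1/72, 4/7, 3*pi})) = ProductSet({-1/9}, {-5/2, -2/5, -1/72, 4/7})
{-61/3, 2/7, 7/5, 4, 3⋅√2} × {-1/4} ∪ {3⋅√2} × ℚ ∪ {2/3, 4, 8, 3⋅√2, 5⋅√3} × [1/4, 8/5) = ({3⋅√2} × ℚ) ∪ ({-61/3, 2/7, 7/5, 4, 3⋅√2} × {-1/4}) ∪ ({2/3, 4, 8, 3⋅√2, 5⋅√3} × [1/4, 8/5))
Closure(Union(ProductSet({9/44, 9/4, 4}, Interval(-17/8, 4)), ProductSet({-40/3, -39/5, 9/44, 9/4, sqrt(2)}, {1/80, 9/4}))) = Union(ProductSet({9/44, 9/4, 4}, Interval(-17/8, 4)), ProductSet({-40/3, -39/5, 9/44, 9/4, sqrt(2)}, {1/80, 9/4}))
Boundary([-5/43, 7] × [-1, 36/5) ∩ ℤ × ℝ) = {0, 1, …, 7} × [-1, 36/5]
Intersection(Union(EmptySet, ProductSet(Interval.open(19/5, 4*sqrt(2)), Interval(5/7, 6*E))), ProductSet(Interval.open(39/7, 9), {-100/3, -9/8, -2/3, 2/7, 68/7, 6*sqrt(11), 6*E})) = ProductSet(Interval.open(39/7, 4*sqrt(2)), {68/7, 6*E})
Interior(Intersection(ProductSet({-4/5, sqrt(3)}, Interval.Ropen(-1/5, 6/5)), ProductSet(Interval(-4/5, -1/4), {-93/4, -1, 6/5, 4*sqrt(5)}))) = EmptySet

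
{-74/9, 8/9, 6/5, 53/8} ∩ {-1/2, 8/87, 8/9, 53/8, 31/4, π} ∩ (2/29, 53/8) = {8/9}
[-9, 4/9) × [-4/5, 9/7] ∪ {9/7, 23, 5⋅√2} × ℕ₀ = ({9/7, 23, 5⋅√2} × ℕ₀) ∪ ([-9, 4/9) × [-4/5, 9/7])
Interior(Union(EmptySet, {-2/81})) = EmptySet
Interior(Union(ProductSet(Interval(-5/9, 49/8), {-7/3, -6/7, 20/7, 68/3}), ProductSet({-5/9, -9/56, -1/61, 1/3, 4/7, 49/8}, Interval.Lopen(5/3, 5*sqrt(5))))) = EmptySet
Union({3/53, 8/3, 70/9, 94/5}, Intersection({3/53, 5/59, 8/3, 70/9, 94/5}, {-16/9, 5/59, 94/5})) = {3/53, 5/59, 8/3, 70/9, 94/5}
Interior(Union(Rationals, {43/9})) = EmptySet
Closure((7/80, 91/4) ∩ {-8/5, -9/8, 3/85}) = ∅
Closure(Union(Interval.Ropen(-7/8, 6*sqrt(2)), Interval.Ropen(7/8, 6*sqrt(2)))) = Interval(-7/8, 6*sqrt(2))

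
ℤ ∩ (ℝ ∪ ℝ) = ℤ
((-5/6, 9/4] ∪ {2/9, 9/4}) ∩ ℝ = (-5/6, 9/4]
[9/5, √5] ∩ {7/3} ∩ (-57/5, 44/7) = ∅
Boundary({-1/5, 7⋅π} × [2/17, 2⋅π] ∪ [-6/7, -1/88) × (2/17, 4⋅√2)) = ({7⋅π} × [2/17, 2⋅π]) ∪ ({-6/7, -1/88} × [2/17, 4⋅√2]) ∪ ([-6/7, -1/88] × {2/17, 4⋅√2}) ∪ ({-1/5, 7⋅π} × ({2/17} ∪ [4⋅√2, 2⋅π]))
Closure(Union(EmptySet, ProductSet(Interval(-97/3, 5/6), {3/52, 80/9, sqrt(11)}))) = ProductSet(Interval(-97/3, 5/6), {3/52, 80/9, sqrt(11)})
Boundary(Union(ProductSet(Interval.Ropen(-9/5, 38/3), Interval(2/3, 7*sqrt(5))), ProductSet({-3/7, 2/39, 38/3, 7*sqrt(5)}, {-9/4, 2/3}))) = Union(ProductSet({-9/5, 38/3}, Interval(2/3, 7*sqrt(5))), ProductSet({-3/7, 2/39, 38/3, 7*sqrt(5)}, {-9/4, 2/3}), ProductSet(Interval(-9/5, 38/3), {2/3, 7*sqrt(5)}))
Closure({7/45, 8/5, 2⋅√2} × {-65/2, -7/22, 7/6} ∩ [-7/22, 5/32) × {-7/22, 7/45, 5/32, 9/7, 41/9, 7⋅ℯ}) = {7/45} × {-7/22}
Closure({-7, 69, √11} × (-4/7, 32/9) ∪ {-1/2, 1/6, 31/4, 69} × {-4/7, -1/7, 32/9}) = ({-1/2, 1/6, 31/4, 69} × {-4/7, -1/7, 32/9}) ∪ ({-7, 69, √11} × [-4/7, 32/9])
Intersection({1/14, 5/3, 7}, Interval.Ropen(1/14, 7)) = {1/14, 5/3}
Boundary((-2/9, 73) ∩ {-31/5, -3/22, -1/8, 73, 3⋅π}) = {-3/22, -1/8, 3⋅π}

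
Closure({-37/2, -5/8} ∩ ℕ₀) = ∅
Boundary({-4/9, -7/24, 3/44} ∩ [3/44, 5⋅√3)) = {3/44}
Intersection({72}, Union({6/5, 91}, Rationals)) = {72}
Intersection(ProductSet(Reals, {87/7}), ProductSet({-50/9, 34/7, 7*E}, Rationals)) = ProductSet({-50/9, 34/7, 7*E}, {87/7})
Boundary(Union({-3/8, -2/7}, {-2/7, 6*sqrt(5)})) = {-3/8, -2/7, 6*sqrt(5)}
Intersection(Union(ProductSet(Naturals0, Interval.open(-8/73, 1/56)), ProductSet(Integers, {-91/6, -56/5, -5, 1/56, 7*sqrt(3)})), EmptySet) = EmptySet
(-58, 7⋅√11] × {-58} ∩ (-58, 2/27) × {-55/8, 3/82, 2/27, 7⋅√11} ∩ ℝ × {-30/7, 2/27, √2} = ∅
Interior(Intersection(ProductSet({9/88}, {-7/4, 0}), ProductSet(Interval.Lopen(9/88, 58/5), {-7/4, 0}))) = EmptySet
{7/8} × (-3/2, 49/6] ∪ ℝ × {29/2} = (ℝ × {29/2}) ∪ ({7/8} × (-3/2, 49/6])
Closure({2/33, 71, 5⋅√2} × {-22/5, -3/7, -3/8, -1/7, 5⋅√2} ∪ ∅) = {2/33, 71, 5⋅√2} × {-22/5, -3/7, -3/8, -1/7, 5⋅√2}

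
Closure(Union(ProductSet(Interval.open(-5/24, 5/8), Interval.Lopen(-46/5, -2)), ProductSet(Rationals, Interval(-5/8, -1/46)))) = Union(ProductSet({-5/24, 5/8}, Interval(-46/5, -2)), ProductSet(Interval(-5/24, 5/8), {-46/5, -2}), ProductSet(Interval.open(-5/24, 5/8), Interval.Lopen(-46/5, -2)), ProductSet(Union(Interval(-oo, oo), Rationals), Interval(-5/8, -1/46)))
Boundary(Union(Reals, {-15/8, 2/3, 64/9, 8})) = EmptySet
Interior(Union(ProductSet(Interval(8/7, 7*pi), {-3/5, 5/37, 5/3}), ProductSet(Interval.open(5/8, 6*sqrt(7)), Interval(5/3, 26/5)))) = ProductSet(Interval.open(5/8, 6*sqrt(7)), Interval.open(5/3, 26/5))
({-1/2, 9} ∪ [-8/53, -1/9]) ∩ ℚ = {-1/2, 9} ∪ (ℚ ∩ [-8/53, -1/9])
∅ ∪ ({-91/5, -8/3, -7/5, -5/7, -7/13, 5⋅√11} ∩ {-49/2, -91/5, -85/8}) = {-91/5}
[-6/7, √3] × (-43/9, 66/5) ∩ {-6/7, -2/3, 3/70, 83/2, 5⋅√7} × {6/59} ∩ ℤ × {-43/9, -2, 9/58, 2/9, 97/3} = ∅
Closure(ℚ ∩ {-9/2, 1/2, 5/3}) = {-9/2, 1/2, 5/3}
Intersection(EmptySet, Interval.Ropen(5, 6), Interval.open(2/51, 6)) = EmptySet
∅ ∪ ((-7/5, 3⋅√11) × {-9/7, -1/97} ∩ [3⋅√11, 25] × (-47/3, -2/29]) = ∅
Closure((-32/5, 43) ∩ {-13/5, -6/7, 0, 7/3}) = {-13/5, -6/7, 0, 7/3}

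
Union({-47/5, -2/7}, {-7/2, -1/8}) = {-47/5, -7/2, -2/7, -1/8}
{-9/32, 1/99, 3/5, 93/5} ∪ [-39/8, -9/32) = [-39/8, -9/32] ∪ {1/99, 3/5, 93/5}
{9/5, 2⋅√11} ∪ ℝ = ℝ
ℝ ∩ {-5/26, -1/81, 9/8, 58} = {-5/26, -1/81, 9/8, 58}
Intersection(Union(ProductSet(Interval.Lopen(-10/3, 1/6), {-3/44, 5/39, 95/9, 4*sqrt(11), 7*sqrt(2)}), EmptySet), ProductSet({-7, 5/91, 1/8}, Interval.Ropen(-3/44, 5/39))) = ProductSet({5/91, 1/8}, {-3/44})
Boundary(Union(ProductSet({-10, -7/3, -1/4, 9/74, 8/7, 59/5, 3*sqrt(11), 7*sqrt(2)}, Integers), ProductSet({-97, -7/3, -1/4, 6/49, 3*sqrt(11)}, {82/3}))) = Union(ProductSet({-97, -7/3, -1/4, 6/49, 3*sqrt(11)}, {82/3}), ProductSet({-10, -7/3, -1/4, 9/74, 8/7, 59/5, 3*sqrt(11), 7*sqrt(2)}, Integers))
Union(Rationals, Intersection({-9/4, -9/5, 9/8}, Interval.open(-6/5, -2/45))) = Rationals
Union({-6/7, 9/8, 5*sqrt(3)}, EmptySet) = {-6/7, 9/8, 5*sqrt(3)}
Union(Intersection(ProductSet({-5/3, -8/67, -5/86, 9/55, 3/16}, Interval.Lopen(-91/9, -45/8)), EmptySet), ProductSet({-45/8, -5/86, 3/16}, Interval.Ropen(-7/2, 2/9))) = ProductSet({-45/8, -5/86, 3/16}, Interval.Ropen(-7/2, 2/9))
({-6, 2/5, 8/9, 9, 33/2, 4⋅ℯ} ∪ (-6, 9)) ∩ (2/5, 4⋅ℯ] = (2/5, 9] ∪ {4⋅ℯ}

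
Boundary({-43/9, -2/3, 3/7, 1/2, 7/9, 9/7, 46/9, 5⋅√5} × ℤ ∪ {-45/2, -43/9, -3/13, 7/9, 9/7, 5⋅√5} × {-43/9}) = ({-45/2, -43/9, -3/13, 7/9, 9/7, 5⋅√5} × {-43/9}) ∪ ({-43/9, -2/3, 3/7, 1/2, 7/9, 9/7, 46/9, 5⋅√5} × ℤ)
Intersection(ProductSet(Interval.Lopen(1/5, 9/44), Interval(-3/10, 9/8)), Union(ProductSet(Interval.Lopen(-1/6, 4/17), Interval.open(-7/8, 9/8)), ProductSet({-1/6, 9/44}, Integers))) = ProductSet(Interval.Lopen(1/5, 9/44), Interval.Ropen(-3/10, 9/8))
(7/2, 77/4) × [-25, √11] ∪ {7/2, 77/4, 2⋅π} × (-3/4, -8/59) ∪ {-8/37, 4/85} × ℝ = ({-8/37, 4/85} × ℝ) ∪ ({7/2, 77/4, 2⋅π} × (-3/4, -8/59)) ∪ ((7/2, 77/4) × [-25, √11])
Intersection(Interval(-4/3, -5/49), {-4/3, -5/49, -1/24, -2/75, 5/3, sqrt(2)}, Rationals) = {-4/3, -5/49}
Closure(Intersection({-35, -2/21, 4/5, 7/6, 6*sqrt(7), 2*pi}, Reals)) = {-35, -2/21, 4/5, 7/6, 6*sqrt(7), 2*pi}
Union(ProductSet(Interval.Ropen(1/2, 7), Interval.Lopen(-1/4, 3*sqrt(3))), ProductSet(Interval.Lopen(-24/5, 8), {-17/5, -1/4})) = Union(ProductSet(Interval.Lopen(-24/5, 8), {-17/5, -1/4}), ProductSet(Interval.Ropen(1/2, 7), Interval.Lopen(-1/4, 3*sqrt(3))))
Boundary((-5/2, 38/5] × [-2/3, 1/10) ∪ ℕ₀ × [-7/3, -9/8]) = (ℕ₀ × [-7/3, -9/8]) ∪ ({-5/2, 38/5} × [-2/3, 1/10]) ∪ ([-5/2, 38/5] × {-2/3, 1/10})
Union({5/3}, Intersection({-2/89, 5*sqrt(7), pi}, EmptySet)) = {5/3}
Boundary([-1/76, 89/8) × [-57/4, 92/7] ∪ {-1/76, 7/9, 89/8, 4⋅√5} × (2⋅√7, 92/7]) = ({-1/76, 89/8} × [-57/4, 92/7]) ∪ ([-1/76, 89/8] × {-57/4, 92/7})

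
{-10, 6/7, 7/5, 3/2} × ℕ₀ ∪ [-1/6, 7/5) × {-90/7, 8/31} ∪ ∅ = ({-10, 6/7, 7/5, 3/2} × ℕ₀) ∪ ([-1/6, 7/5) × {-90/7, 8/31})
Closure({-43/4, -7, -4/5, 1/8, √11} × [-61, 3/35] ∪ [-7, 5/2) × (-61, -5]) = ({-7, 5/2} × [-61, -5]) ∪ ([-7, 5/2] × {-61, -5}) ∪ ([-7, 5/2) × (-61, -5]) ∪ ({-43/4, -7, -4/5, 1/8, √11} × [-61, 3/35])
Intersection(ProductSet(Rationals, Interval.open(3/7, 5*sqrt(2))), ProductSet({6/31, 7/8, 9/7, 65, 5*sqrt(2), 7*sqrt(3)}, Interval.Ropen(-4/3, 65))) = ProductSet({6/31, 7/8, 9/7, 65}, Interval.open(3/7, 5*sqrt(2)))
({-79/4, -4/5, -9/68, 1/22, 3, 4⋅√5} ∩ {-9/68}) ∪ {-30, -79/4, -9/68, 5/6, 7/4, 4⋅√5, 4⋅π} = {-30, -79/4, -9/68, 5/6, 7/4, 4⋅√5, 4⋅π}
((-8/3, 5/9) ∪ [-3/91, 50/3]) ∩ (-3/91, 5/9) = (-3/91, 5/9)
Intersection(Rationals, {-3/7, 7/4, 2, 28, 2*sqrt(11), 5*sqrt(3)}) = {-3/7, 7/4, 2, 28}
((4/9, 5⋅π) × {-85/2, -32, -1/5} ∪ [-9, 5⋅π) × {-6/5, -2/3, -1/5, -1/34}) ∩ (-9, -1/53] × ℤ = ∅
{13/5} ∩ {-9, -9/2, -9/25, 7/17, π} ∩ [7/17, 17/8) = ∅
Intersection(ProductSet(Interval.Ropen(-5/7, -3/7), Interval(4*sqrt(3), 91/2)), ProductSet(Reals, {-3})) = EmptySet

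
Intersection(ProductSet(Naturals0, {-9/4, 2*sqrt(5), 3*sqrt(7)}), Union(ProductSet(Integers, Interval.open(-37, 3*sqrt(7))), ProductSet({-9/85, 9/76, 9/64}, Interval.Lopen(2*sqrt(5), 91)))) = ProductSet(Naturals0, {-9/4, 2*sqrt(5)})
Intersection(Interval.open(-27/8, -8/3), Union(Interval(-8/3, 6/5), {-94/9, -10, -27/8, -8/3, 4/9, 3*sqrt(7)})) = EmptySet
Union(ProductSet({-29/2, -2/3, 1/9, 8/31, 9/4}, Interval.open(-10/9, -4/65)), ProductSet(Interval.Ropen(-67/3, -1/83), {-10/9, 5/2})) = Union(ProductSet({-29/2, -2/3, 1/9, 8/31, 9/4}, Interval.open(-10/9, -4/65)), ProductSet(Interval.Ropen(-67/3, -1/83), {-10/9, 5/2}))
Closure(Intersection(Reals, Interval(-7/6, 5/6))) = Interval(-7/6, 5/6)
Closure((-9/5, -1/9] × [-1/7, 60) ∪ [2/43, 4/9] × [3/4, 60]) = ({-9/5, -1/9} × [-1/7, 60]) ∪ ([-9/5, -1/9] × {-1/7, 60}) ∪ ((-9/5, -1/9] × [-1/7, 60)) ∪ ([2/43, 4/9] × [3/4, 60])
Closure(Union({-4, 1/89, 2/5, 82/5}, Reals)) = Reals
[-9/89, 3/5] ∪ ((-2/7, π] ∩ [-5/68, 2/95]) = [-9/89, 3/5]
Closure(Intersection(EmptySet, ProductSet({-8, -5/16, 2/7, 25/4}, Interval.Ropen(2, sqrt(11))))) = EmptySet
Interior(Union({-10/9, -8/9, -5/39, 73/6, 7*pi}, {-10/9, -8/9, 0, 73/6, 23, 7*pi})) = EmptySet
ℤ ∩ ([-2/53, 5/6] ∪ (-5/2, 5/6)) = {-2, -1, 0}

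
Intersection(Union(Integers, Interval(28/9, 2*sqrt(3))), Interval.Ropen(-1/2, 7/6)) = Range(0, 2, 1)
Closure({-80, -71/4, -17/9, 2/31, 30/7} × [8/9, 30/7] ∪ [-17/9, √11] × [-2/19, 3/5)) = ({-80, -71/4, -17/9, 2/31, 30/7} × [8/9, 30/7]) ∪ ([-17/9, √11] × [-2/19, 3/5])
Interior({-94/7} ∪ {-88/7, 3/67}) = ∅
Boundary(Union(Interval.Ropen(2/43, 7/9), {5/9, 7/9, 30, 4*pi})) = {2/43, 7/9, 30, 4*pi}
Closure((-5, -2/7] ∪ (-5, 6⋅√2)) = [-5, 6⋅√2]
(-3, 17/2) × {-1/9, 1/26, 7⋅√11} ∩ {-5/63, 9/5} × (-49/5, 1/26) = {-5/63, 9/5} × {-1/9}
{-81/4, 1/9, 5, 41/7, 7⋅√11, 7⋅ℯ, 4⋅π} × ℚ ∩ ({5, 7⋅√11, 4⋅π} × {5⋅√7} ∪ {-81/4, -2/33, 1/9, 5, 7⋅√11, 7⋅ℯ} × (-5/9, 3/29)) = {-81/4, 1/9, 5, 7⋅√11, 7⋅ℯ} × (ℚ ∩ (-5/9, 3/29))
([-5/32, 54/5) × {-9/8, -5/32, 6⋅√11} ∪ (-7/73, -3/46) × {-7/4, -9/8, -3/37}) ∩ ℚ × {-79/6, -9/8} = (ℚ ∩ [-5/32, 54/5)) × {-9/8}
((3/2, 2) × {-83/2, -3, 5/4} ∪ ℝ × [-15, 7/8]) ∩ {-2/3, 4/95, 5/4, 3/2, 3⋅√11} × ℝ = {-2/3, 4/95, 5/4, 3/2, 3⋅√11} × [-15, 7/8]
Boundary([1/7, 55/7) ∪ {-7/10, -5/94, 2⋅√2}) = {-7/10, -5/94, 1/7, 55/7}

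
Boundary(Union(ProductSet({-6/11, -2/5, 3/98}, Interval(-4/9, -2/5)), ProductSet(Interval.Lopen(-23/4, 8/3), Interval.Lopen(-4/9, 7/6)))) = Union(ProductSet({-23/4, 8/3}, Interval(-4/9, 7/6)), ProductSet(Interval(-23/4, 8/3), {-4/9, 7/6}))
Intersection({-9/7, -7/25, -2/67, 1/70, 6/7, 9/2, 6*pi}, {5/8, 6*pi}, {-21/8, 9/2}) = EmptySet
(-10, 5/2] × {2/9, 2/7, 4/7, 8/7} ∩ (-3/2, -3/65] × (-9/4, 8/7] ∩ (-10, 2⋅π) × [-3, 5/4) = (-3/2, -3/65] × {2/9, 2/7, 4/7, 8/7}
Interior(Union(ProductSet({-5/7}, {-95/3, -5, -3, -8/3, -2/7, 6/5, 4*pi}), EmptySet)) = EmptySet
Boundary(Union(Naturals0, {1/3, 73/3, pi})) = Union({1/3, 73/3, pi}, Naturals0)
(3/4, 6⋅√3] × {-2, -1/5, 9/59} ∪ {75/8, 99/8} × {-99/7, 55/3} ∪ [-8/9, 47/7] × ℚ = ({75/8, 99/8} × {-99/7, 55/3}) ∪ ([-8/9, 47/7] × ℚ) ∪ ((3/4, 6⋅√3] × {-2, -1/5, 9/59})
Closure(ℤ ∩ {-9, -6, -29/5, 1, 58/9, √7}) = {-9, -6, 1}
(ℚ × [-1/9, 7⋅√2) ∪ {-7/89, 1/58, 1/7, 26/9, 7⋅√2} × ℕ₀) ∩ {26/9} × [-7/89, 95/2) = {26/9} × ([-7/89, 7⋅√2) ∪ {0, 1, …, 47})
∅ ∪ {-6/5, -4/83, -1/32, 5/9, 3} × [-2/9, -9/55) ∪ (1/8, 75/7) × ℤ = ((1/8, 75/7) × ℤ) ∪ ({-6/5, -4/83, -1/32, 5/9, 3} × [-2/9, -9/55))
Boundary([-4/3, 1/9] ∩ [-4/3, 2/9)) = {-4/3, 1/9}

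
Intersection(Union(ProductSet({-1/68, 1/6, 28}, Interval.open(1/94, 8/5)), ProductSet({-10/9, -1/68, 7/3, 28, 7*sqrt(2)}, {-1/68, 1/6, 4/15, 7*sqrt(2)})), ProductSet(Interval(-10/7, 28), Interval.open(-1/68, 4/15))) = Union(ProductSet({-1/68, 1/6, 28}, Interval.open(1/94, 4/15)), ProductSet({-10/9, -1/68, 7/3, 28, 7*sqrt(2)}, {1/6}))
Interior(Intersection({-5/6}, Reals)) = EmptySet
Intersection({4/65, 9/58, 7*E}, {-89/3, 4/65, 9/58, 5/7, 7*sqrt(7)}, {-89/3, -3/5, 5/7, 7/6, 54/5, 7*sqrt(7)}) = EmptySet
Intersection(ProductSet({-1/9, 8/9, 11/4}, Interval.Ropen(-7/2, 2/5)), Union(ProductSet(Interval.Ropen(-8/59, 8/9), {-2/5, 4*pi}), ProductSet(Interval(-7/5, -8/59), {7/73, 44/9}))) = ProductSet({-1/9}, {-2/5})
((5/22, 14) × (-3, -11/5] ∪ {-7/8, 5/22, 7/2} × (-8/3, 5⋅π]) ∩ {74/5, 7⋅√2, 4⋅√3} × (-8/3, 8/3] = {7⋅√2, 4⋅√3} × (-8/3, -11/5]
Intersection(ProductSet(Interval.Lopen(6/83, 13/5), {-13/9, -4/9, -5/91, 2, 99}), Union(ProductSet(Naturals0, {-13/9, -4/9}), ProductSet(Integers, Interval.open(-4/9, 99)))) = ProductSet(Range(1, 3, 1), {-13/9, -4/9, -5/91, 2})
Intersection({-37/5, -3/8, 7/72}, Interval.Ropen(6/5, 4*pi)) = EmptySet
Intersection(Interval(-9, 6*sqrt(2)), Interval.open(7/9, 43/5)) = Interval.Lopen(7/9, 6*sqrt(2))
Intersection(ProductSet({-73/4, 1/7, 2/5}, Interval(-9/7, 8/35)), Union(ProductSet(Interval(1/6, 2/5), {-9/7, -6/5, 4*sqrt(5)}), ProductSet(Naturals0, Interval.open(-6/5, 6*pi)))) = ProductSet({2/5}, {-9/7, -6/5})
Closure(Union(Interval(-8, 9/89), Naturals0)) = Union(Complement(Naturals0, Interval.open(-8, 9/89)), Interval(-8, 9/89), Naturals0)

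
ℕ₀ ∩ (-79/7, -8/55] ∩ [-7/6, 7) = ∅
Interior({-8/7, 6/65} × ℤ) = ∅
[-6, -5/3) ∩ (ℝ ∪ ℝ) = [-6, -5/3)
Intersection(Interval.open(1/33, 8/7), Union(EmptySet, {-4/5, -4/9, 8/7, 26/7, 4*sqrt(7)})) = EmptySet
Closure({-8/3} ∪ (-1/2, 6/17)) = {-8/3} ∪ [-1/2, 6/17]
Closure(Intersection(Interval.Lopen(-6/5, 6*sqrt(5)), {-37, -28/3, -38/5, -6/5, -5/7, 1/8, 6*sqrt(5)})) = {-5/7, 1/8, 6*sqrt(5)}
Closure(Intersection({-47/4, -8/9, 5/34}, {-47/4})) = {-47/4}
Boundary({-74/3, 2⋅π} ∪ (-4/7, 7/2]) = {-74/3, -4/7, 7/2, 2⋅π}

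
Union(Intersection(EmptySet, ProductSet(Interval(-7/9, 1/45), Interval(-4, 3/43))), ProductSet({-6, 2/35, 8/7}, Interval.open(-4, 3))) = ProductSet({-6, 2/35, 8/7}, Interval.open(-4, 3))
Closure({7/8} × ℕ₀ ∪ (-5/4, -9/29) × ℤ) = ({7/8} × ℕ₀) ∪ ([-5/4, -9/29] × ℤ)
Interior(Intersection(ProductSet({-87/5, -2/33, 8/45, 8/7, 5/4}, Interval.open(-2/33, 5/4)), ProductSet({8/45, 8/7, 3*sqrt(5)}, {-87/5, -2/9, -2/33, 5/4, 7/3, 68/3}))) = EmptySet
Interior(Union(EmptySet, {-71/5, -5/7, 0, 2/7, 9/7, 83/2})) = EmptySet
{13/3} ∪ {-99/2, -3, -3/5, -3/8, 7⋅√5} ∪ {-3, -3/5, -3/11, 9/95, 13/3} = {-99/2, -3, -3/5, -3/8, -3/11, 9/95, 13/3, 7⋅√5}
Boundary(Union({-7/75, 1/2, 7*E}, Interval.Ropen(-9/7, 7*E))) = {-9/7, 7*E}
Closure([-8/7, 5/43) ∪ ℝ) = (-∞, ∞)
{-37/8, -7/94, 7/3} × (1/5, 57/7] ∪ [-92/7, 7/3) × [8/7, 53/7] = ({-37/8, -7/94, 7/3} × (1/5, 57/7]) ∪ ([-92/7, 7/3) × [8/7, 53/7])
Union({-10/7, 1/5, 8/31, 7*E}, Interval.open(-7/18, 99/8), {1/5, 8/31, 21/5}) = Union({-10/7, 7*E}, Interval.open(-7/18, 99/8))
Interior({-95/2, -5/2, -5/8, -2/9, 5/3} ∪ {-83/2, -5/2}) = ∅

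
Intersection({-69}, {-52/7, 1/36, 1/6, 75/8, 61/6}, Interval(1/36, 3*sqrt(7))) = EmptySet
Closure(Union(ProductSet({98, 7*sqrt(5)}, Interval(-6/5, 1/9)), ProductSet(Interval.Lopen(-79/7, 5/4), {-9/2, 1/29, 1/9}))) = Union(ProductSet({98, 7*sqrt(5)}, Interval(-6/5, 1/9)), ProductSet(Interval(-79/7, 5/4), {-9/2, 1/29, 1/9}))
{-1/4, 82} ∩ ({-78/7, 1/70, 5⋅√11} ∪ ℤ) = {82}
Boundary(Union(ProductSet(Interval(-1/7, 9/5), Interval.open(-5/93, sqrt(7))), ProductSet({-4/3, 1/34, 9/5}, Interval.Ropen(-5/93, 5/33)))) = Union(ProductSet({-4/3, 9/5}, Interval(-5/93, 5/33)), ProductSet({-1/7, 9/5}, Interval(-5/93, sqrt(7))), ProductSet({-4/3, 1/34, 9/5}, {-5/93}), ProductSet(Interval(-1/7, 9/5), {-5/93, sqrt(7)}))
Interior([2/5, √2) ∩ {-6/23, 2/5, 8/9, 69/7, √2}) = ∅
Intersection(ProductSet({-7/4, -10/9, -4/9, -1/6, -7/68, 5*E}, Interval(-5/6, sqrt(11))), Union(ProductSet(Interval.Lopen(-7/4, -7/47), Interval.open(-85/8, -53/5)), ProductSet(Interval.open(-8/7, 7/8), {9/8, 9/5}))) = ProductSet({-10/9, -4/9, -1/6, -7/68}, {9/8, 9/5})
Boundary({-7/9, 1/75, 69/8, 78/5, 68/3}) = {-7/9, 1/75, 69/8, 78/5, 68/3}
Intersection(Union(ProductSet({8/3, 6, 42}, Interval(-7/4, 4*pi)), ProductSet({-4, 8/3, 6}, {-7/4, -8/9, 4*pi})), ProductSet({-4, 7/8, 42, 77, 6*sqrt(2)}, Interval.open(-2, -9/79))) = Union(ProductSet({-4}, {-7/4, -8/9}), ProductSet({42}, Interval.Ropen(-7/4, -9/79)))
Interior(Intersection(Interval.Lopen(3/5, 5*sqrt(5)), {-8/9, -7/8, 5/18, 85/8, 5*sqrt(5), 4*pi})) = EmptySet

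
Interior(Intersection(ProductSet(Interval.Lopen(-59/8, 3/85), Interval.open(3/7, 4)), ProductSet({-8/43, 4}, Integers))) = EmptySet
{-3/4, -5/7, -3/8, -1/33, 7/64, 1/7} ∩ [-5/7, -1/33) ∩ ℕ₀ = ∅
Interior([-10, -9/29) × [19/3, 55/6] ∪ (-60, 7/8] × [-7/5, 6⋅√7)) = (-60, 7/8) × (-7/5, 6⋅√7)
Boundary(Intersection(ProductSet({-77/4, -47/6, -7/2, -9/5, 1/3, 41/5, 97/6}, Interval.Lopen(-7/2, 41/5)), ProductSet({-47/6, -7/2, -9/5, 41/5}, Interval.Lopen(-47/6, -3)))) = ProductSet({-47/6, -7/2, -9/5, 41/5}, Interval(-7/2, -3))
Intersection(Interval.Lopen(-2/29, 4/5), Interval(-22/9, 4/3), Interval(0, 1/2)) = Interval(0, 1/2)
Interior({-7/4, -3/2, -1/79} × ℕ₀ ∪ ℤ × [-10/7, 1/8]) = ∅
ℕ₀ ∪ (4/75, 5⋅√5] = ℕ₀ ∪ (4/75, 5⋅√5]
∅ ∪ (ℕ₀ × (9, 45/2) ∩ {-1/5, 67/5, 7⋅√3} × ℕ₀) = ∅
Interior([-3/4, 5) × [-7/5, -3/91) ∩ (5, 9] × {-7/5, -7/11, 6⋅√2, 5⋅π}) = ∅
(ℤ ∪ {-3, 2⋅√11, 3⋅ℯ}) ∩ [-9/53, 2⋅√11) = {0, 1, …, 6}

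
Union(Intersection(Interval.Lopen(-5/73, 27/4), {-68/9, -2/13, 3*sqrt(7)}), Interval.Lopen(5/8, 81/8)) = Interval.Lopen(5/8, 81/8)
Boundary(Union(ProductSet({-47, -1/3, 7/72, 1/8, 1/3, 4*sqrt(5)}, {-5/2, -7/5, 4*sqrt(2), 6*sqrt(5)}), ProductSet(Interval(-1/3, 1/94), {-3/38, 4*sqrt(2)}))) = Union(ProductSet({-47, -1/3, 7/72, 1/8, 1/3, 4*sqrt(5)}, {-5/2, -7/5, 4*sqrt(2), 6*sqrt(5)}), ProductSet(Interval(-1/3, 1/94), {-3/38, 4*sqrt(2)}))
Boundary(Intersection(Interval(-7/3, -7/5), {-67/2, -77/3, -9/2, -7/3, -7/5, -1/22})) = {-7/3, -7/5}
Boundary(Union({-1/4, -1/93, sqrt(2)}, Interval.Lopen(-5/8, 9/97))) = {-5/8, 9/97, sqrt(2)}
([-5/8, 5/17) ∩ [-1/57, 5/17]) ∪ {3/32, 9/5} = [-1/57, 5/17) ∪ {9/5}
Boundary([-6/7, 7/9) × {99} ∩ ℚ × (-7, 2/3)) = ∅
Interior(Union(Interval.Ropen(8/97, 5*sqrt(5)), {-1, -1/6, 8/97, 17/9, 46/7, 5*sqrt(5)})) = Interval.open(8/97, 5*sqrt(5))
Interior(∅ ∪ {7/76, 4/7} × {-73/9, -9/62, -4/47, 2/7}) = ∅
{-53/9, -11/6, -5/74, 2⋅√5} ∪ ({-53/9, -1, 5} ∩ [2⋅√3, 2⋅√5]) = {-53/9, -11/6, -5/74, 2⋅√5}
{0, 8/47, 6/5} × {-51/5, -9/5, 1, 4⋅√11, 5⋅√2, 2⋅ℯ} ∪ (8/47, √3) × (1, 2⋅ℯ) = ((8/47, √3) × (1, 2⋅ℯ)) ∪ ({0, 8/47, 6/5} × {-51/5, -9/5, 1, 4⋅√11, 5⋅√2, 2⋅ℯ})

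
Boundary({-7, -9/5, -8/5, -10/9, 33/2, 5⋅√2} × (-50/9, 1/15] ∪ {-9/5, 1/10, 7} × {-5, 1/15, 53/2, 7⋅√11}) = ({-9/5, 1/10, 7} × {-5, 1/15, 53/2, 7⋅√11}) ∪ ({-7, -9/5, -8/5, -10/9, 33/2, 5⋅√2} × [-50/9, 1/15])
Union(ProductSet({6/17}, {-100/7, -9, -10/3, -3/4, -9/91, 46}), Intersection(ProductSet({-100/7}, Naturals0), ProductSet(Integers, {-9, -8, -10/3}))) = ProductSet({6/17}, {-100/7, -9, -10/3, -3/4, -9/91, 46})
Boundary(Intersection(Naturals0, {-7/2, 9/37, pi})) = EmptySet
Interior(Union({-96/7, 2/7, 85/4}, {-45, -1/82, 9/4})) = EmptySet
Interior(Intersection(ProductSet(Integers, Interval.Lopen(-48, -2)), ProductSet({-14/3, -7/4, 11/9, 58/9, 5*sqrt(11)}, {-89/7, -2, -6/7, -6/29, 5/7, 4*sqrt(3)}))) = EmptySet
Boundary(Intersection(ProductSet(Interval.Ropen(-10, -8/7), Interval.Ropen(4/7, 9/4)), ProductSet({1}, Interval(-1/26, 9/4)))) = EmptySet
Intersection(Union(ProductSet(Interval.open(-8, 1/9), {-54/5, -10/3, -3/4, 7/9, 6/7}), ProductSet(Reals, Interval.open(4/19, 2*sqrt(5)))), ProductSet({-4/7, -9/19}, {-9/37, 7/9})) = ProductSet({-4/7, -9/19}, {7/9})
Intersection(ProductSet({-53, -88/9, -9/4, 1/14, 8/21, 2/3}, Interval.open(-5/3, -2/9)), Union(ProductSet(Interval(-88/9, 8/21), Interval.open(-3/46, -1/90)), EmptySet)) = EmptySet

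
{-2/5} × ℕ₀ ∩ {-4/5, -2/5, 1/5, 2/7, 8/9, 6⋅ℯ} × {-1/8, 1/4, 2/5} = ∅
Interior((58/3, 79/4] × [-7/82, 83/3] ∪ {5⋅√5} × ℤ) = (58/3, 79/4) × (-7/82, 83/3)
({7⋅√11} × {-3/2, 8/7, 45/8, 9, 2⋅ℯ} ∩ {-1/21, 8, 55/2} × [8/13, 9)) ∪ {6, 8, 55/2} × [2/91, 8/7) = {6, 8, 55/2} × [2/91, 8/7)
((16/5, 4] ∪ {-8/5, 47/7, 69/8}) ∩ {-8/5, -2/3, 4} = {-8/5, 4}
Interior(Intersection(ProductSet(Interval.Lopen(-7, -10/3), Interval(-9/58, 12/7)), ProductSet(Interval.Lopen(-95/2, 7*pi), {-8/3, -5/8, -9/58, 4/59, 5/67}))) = EmptySet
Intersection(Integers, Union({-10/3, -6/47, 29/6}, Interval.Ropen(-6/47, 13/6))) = Range(0, 3, 1)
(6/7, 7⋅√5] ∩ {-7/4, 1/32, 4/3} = {4/3}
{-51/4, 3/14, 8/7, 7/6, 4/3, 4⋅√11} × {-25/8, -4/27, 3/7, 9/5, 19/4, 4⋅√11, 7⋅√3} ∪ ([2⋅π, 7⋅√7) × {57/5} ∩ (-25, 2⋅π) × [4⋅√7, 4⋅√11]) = {-51/4, 3/14, 8/7, 7/6, 4/3, 4⋅√11} × {-25/8, -4/27, 3/7, 9/5, 19/4, 4⋅√11, 7⋅√3}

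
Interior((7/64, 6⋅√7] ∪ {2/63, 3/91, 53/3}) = (7/64, 6⋅√7)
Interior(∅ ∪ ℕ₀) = ∅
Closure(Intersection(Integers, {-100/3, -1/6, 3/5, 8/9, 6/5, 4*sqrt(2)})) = EmptySet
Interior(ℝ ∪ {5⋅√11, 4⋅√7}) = ℝ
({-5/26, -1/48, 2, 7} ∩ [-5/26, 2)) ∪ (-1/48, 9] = {-5/26} ∪ [-1/48, 9]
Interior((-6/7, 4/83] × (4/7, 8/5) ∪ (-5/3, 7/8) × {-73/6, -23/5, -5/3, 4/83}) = (-6/7, 4/83) × (4/7, 8/5)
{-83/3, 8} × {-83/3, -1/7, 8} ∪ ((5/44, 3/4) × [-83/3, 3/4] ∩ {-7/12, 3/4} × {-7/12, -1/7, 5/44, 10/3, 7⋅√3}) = {-83/3, 8} × {-83/3, -1/7, 8}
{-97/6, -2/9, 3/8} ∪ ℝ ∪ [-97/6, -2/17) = (-∞, ∞)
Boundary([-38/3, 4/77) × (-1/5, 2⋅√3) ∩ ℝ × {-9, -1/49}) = [-38/3, 4/77] × {-1/49}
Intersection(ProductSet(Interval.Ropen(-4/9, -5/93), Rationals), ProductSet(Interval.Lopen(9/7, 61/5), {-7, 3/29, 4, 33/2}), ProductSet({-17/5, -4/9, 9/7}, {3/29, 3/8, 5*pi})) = EmptySet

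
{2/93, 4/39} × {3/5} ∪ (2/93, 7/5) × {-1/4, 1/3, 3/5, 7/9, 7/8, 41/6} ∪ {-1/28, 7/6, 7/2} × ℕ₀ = ({2/93, 4/39} × {3/5}) ∪ ({-1/28, 7/6, 7/2} × ℕ₀) ∪ ((2/93, 7/5) × {-1/4, 1/3, 3/5, 7/9, 7/8, 41/6})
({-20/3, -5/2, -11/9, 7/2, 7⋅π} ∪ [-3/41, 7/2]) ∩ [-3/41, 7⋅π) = [-3/41, 7/2]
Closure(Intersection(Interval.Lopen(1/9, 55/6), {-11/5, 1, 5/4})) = {1, 5/4}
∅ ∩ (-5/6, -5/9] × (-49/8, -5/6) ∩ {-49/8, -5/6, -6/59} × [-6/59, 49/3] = ∅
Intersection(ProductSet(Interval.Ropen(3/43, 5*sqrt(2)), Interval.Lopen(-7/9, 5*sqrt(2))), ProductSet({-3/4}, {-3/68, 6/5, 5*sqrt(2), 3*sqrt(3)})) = EmptySet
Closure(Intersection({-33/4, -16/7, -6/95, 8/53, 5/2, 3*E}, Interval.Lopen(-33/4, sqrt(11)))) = {-16/7, -6/95, 8/53, 5/2}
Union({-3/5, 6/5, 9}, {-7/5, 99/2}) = {-7/5, -3/5, 6/5, 9, 99/2}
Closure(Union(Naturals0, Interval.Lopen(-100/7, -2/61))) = Union(Complement(Naturals0, Interval.open(-100/7, -2/61)), Interval(-100/7, -2/61), Naturals0)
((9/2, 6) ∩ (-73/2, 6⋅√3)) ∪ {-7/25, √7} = {-7/25, √7} ∪ (9/2, 6)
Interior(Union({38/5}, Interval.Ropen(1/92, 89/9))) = Interval.open(1/92, 89/9)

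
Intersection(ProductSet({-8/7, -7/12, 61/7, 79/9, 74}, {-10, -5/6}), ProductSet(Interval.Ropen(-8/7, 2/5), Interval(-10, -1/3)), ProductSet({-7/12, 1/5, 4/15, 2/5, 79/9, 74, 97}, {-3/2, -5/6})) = ProductSet({-7/12}, {-5/6})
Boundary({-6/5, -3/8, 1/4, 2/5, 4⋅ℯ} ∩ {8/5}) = ∅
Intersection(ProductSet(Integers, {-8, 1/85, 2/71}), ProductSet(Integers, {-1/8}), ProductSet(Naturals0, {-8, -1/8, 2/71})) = EmptySet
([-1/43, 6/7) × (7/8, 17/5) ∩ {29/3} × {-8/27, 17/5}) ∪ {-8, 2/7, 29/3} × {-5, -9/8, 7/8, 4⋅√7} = {-8, 2/7, 29/3} × {-5, -9/8, 7/8, 4⋅√7}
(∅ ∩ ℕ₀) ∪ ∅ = ∅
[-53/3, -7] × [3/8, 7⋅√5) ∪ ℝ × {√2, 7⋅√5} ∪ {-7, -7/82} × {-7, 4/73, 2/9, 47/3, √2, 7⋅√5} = (ℝ × {√2, 7⋅√5}) ∪ ([-53/3, -7] × [3/8, 7⋅√5)) ∪ ({-7, -7/82} × {-7, 4/73, 2/9, 47/3, √2, 7⋅√5})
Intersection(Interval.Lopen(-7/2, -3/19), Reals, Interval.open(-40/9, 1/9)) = Interval.Lopen(-7/2, -3/19)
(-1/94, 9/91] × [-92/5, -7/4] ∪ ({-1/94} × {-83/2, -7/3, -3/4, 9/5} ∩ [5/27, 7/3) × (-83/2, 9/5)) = (-1/94, 9/91] × [-92/5, -7/4]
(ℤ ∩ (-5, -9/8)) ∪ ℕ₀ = {-4, -3, -2} ∪ ℕ₀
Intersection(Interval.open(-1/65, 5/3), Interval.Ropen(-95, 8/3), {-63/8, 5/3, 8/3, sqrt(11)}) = EmptySet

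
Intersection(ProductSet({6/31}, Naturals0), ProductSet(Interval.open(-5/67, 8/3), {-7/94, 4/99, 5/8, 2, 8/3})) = ProductSet({6/31}, {2})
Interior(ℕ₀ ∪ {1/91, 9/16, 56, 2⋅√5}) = ∅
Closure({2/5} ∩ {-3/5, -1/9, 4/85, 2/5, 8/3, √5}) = {2/5}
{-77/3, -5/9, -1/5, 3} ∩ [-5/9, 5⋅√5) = {-5/9, -1/5, 3}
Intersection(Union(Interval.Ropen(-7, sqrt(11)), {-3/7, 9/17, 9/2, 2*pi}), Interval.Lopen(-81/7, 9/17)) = Interval(-7, 9/17)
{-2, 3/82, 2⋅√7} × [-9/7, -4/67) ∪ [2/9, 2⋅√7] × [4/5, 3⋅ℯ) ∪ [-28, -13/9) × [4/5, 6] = ([-28, -13/9) × [4/5, 6]) ∪ ({-2, 3/82, 2⋅√7} × [-9/7, -4/67)) ∪ ([2/9, 2⋅√7] × [4/5, 3⋅ℯ))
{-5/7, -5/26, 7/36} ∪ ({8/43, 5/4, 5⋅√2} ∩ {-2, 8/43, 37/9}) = {-5/7, -5/26, 8/43, 7/36}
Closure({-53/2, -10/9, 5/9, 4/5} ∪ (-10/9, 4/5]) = {-53/2} ∪ [-10/9, 4/5]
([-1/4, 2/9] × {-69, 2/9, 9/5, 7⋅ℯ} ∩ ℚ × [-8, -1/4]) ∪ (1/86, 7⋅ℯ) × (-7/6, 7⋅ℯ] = (1/86, 7⋅ℯ) × (-7/6, 7⋅ℯ]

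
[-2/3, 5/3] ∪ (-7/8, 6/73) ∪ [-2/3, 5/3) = (-7/8, 5/3]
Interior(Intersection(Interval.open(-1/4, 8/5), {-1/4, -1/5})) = EmptySet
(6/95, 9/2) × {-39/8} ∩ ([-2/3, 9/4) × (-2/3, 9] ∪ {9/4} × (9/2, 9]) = ∅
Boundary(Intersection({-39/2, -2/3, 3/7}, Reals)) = {-39/2, -2/3, 3/7}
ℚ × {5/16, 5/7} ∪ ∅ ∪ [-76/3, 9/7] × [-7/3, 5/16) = (ℚ × {5/16, 5/7}) ∪ ([-76/3, 9/7] × [-7/3, 5/16))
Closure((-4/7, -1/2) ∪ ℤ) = ℤ ∪ [-4/7, -1/2]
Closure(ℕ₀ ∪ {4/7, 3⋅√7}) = ℕ₀ ∪ {4/7, 3⋅√7}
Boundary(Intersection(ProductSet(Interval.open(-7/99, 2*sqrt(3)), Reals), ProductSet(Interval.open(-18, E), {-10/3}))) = ProductSet(Interval(-7/99, E), {-10/3})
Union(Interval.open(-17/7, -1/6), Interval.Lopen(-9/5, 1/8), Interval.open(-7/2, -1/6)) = Interval.Lopen(-7/2, 1/8)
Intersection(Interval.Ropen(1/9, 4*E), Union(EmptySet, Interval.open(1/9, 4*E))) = Interval.open(1/9, 4*E)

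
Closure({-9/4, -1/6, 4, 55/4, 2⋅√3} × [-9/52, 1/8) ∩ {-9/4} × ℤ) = {-9/4} × {0}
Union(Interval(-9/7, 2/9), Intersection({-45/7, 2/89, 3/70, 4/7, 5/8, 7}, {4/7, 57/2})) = Union({4/7}, Interval(-9/7, 2/9))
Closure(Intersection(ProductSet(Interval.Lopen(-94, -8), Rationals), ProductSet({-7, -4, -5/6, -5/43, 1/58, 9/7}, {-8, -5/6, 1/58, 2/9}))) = EmptySet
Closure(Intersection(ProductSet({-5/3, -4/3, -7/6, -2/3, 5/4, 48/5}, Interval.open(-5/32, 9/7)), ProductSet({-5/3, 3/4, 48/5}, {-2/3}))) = EmptySet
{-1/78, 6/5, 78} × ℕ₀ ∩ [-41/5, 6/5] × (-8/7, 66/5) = {-1/78, 6/5} × {0, 1, …, 13}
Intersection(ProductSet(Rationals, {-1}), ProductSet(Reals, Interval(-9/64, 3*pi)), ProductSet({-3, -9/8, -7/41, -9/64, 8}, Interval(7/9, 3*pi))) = EmptySet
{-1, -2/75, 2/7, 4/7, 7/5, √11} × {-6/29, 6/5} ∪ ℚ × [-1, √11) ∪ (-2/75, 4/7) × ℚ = ((-2/75, 4/7) × ℚ) ∪ (ℚ × [-1, √11)) ∪ ({-1, -2/75, 2/7, 4/7, 7/5, √11} × {-6/29, 6/5})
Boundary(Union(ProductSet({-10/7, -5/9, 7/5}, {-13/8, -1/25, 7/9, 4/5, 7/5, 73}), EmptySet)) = ProductSet({-10/7, -5/9, 7/5}, {-13/8, -1/25, 7/9, 4/5, 7/5, 73})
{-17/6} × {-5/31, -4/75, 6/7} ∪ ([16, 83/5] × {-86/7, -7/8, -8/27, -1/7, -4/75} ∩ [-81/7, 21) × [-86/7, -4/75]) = ({-17/6} × {-5/31, -4/75, 6/7}) ∪ ([16, 83/5] × {-86/7, -7/8, -8/27, -1/7, -4/75})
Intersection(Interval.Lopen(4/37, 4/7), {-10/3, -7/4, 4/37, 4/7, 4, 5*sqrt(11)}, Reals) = {4/7}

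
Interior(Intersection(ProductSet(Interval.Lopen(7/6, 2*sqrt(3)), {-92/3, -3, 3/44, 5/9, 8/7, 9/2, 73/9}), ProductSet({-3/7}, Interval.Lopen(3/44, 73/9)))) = EmptySet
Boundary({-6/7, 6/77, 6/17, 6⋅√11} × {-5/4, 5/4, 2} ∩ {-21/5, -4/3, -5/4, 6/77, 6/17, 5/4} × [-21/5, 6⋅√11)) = {6/77, 6/17} × {-5/4, 5/4, 2}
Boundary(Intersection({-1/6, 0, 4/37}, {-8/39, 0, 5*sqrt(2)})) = {0}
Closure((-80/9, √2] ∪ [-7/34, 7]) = [-80/9, 7]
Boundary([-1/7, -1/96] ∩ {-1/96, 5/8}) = {-1/96}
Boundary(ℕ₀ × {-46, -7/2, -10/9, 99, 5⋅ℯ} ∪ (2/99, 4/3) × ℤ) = ([2/99, 4/3] × ℤ) ∪ (ℕ₀ × {-46, -7/2, -10/9, 99, 5⋅ℯ})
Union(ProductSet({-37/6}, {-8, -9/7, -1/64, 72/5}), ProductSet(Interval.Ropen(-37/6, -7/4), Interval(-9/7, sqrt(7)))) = Union(ProductSet({-37/6}, {-8, -9/7, -1/64, 72/5}), ProductSet(Interval.Ropen(-37/6, -7/4), Interval(-9/7, sqrt(7))))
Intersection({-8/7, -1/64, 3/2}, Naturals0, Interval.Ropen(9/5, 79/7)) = EmptySet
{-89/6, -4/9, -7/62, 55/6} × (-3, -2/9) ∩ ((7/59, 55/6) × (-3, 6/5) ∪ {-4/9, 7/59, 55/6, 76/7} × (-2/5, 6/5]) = {-4/9, 55/6} × (-2/5, -2/9)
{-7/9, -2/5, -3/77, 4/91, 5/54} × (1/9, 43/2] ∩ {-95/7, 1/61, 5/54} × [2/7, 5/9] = {5/54} × [2/7, 5/9]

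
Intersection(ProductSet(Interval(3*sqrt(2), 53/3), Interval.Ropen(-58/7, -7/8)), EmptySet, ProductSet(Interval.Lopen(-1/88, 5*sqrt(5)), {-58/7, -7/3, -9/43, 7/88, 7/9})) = EmptySet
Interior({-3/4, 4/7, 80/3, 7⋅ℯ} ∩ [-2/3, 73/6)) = ∅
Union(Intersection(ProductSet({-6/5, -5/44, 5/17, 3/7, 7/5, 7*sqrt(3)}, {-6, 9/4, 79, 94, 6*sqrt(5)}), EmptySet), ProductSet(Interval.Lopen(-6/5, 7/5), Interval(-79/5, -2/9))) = ProductSet(Interval.Lopen(-6/5, 7/5), Interval(-79/5, -2/9))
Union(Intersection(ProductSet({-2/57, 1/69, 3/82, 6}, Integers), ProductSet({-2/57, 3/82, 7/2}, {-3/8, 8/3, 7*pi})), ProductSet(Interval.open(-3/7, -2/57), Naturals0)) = ProductSet(Interval.open(-3/7, -2/57), Naturals0)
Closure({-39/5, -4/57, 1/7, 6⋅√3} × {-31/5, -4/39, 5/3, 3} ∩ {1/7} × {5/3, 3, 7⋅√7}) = {1/7} × {5/3, 3}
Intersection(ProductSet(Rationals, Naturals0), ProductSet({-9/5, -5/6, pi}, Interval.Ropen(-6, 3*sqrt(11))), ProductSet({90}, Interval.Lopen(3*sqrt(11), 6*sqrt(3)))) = EmptySet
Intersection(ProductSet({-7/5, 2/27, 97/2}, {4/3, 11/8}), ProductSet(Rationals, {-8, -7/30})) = EmptySet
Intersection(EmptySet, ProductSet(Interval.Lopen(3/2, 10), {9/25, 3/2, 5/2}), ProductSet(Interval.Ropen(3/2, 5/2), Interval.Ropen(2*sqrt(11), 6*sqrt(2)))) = EmptySet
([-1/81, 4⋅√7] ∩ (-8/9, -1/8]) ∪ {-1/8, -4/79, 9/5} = {-1/8, -4/79, 9/5}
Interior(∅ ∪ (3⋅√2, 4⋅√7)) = (3⋅√2, 4⋅√7)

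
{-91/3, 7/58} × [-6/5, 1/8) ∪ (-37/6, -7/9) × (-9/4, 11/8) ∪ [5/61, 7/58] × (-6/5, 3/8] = ({-91/3, 7/58} × [-6/5, 1/8)) ∪ ((-37/6, -7/9) × (-9/4, 11/8)) ∪ ([5/61, 7/58] × (-6/5, 3/8])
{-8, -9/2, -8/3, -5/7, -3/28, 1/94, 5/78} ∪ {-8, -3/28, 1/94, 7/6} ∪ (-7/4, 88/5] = {-8, -9/2, -8/3} ∪ (-7/4, 88/5]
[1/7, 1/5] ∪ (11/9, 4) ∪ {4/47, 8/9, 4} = {4/47, 8/9} ∪ [1/7, 1/5] ∪ (11/9, 4]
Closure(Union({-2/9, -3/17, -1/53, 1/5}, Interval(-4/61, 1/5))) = Union({-2/9, -3/17}, Interval(-4/61, 1/5))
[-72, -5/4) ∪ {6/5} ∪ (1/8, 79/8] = [-72, -5/4) ∪ (1/8, 79/8]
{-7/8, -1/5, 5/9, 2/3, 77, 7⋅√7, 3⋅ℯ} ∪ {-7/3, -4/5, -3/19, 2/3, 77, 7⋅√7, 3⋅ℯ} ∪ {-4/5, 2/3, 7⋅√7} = {-7/3, -7/8, -4/5, -1/5, -3/19, 5/9, 2/3, 77, 7⋅√7, 3⋅ℯ}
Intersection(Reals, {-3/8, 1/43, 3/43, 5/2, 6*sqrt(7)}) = {-3/8, 1/43, 3/43, 5/2, 6*sqrt(7)}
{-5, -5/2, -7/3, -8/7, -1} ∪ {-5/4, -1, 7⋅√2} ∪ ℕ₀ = {-5, -5/2, -7/3, -5/4, -8/7, -1, 7⋅√2} ∪ ℕ₀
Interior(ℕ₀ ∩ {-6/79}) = ∅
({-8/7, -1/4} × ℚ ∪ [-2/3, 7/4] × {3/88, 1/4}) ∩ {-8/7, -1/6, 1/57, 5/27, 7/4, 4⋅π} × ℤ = {-8/7} × ℤ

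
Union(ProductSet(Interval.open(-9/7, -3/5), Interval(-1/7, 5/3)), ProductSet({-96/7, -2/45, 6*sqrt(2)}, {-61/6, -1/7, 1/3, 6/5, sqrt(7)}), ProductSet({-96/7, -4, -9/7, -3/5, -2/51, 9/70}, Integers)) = Union(ProductSet({-96/7, -2/45, 6*sqrt(2)}, {-61/6, -1/7, 1/3, 6/5, sqrt(7)}), ProductSet({-96/7, -4, -9/7, -3/5, -2/51, 9/70}, Integers), ProductSet(Interval.open(-9/7, -3/5), Interval(-1/7, 5/3)))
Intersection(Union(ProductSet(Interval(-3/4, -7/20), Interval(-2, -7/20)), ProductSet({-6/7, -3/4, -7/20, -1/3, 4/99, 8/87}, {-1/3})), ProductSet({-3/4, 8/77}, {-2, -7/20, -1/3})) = ProductSet({-3/4}, {-2, -7/20, -1/3})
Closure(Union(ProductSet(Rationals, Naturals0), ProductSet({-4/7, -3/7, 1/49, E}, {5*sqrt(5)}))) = Union(ProductSet({-4/7, -3/7, 1/49, E}, {5*sqrt(5)}), ProductSet(Reals, Naturals0))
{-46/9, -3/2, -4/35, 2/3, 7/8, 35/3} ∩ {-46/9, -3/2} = {-46/9, -3/2}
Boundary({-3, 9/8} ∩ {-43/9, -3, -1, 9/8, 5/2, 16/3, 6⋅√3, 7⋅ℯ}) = {-3, 9/8}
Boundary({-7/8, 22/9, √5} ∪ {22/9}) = {-7/8, 22/9, √5}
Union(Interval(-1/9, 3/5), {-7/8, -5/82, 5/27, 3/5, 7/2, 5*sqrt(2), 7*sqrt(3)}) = Union({-7/8, 7/2, 5*sqrt(2), 7*sqrt(3)}, Interval(-1/9, 3/5))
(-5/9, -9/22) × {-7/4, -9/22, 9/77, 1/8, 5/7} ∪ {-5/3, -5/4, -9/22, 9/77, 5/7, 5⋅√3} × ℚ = ((-5/9, -9/22) × {-7/4, -9/22, 9/77, 1/8, 5/7}) ∪ ({-5/3, -5/4, -9/22, 9/77, 5/7, 5⋅√3} × ℚ)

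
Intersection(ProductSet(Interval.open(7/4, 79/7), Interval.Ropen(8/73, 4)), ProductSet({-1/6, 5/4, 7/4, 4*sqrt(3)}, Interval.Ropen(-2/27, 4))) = ProductSet({4*sqrt(3)}, Interval.Ropen(8/73, 4))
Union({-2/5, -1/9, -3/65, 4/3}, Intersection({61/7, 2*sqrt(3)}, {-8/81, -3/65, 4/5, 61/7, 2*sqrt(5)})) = {-2/5, -1/9, -3/65, 4/3, 61/7}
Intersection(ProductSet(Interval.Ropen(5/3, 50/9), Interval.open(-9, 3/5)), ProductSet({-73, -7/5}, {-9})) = EmptySet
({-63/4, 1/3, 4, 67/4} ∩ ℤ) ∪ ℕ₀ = ℕ₀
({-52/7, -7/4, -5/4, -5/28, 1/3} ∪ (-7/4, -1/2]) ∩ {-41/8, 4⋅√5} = ∅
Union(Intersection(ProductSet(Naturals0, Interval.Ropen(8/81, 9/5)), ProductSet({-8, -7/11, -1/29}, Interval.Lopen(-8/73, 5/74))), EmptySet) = EmptySet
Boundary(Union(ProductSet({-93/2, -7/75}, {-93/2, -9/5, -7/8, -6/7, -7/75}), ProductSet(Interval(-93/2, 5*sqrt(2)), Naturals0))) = Union(ProductSet({-93/2, -7/75}, {-93/2, -9/5, -7/8, -6/7, -7/75}), ProductSet(Interval(-93/2, 5*sqrt(2)), Naturals0))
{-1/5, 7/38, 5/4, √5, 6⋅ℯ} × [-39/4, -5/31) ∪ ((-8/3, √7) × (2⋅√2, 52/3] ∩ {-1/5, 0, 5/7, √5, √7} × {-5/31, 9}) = ({-1/5, 0, 5/7, √5} × {9}) ∪ ({-1/5, 7/38, 5/4, √5, 6⋅ℯ} × [-39/4, -5/31))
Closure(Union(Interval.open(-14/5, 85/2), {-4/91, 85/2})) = Interval(-14/5, 85/2)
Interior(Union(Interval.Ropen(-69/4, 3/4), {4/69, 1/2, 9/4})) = Interval.open(-69/4, 3/4)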